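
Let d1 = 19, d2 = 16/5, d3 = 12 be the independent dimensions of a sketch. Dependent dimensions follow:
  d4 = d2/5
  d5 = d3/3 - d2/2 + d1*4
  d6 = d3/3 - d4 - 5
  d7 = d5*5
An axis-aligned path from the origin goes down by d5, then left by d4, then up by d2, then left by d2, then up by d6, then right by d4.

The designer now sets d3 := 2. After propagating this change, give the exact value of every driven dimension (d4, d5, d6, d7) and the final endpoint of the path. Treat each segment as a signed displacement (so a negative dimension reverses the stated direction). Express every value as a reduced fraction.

Apply edit: d3 := 2
  d4 = d2/5 = 16/25
  d5 = d3/3 - d2/2 + d1*4 = 1126/15
  d6 = d3/3 - d4 - 5 = -373/75
  d7 = d5*5 = 1126/3
Walk from origin (0, 0):
  seg 1: down by d5 = 1126/15 → (0, -1126/15)
  seg 2: left by d4 = 16/25 → (-16/25, -1126/15)
  seg 3: up by d2 = 16/5 → (-16/25, -1078/15)
  seg 4: left by d2 = 16/5 → (-96/25, -1078/15)
  seg 5: up by d6 = -373/75 → (-96/25, -1921/25)
  seg 6: right by d4 = 16/25 → (-16/5, -1921/25)

d4 = 16/25
d5 = 1126/15
d6 = -373/75
d7 = 1126/3
endpoint = (-16/5, -1921/25)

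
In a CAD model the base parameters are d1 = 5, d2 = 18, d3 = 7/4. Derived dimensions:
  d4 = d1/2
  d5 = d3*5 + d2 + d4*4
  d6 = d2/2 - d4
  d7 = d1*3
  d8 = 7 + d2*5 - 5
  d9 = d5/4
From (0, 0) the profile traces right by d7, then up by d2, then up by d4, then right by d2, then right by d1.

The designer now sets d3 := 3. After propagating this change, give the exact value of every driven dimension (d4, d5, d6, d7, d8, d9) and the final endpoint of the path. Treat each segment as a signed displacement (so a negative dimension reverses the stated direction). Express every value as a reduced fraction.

d4 = 5/2
d5 = 43
d6 = 13/2
d7 = 15
d8 = 92
d9 = 43/4
endpoint = (38, 41/2)

Apply edit: d3 := 3
  d4 = d1/2 = 5/2
  d5 = d3*5 + d2 + d4*4 = 43
  d6 = d2/2 - d4 = 13/2
  d7 = d1*3 = 15
  d8 = 7 + d2*5 - 5 = 92
  d9 = d5/4 = 43/4
Walk from origin (0, 0):
  seg 1: right by d7 = 15 → (15, 0)
  seg 2: up by d2 = 18 → (15, 18)
  seg 3: up by d4 = 5/2 → (15, 41/2)
  seg 4: right by d2 = 18 → (33, 41/2)
  seg 5: right by d1 = 5 → (38, 41/2)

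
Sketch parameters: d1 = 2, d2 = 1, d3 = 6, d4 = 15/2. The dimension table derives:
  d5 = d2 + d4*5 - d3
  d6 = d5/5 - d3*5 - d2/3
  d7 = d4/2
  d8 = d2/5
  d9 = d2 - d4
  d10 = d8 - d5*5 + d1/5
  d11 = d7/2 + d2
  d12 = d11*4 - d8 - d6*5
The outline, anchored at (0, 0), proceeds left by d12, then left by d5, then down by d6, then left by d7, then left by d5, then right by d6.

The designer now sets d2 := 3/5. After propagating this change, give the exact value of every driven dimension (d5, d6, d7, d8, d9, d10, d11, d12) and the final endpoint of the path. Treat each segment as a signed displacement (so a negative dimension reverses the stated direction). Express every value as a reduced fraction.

d5 = 321/10
d6 = -1189/50
d7 = 15/4
d8 = 3/25
d9 = -69/10
d10 = -7999/50
d11 = 99/40
d12 = 3217/25
endpoint = (-22041/100, 1189/50)

Apply edit: d2 := 3/5
  d5 = d2 + d4*5 - d3 = 321/10
  d6 = d5/5 - d3*5 - d2/3 = -1189/50
  d7 = d4/2 = 15/4
  d8 = d2/5 = 3/25
  d9 = d2 - d4 = -69/10
  d10 = d8 - d5*5 + d1/5 = -7999/50
  d11 = d7/2 + d2 = 99/40
  d12 = d11*4 - d8 - d6*5 = 3217/25
Walk from origin (0, 0):
  seg 1: left by d12 = 3217/25 → (-3217/25, 0)
  seg 2: left by d5 = 321/10 → (-8039/50, 0)
  seg 3: down by d6 = -1189/50 → (-8039/50, 1189/50)
  seg 4: left by d7 = 15/4 → (-16453/100, 1189/50)
  seg 5: left by d5 = 321/10 → (-19663/100, 1189/50)
  seg 6: right by d6 = -1189/50 → (-22041/100, 1189/50)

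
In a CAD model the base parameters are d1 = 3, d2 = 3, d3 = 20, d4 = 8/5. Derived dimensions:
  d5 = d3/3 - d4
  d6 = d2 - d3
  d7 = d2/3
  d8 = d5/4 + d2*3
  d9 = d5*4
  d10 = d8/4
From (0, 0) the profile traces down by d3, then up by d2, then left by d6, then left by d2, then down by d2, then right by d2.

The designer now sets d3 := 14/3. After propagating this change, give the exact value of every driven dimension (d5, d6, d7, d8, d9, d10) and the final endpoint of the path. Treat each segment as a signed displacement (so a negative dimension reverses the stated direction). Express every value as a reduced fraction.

d5 = -2/45
d6 = -5/3
d7 = 1
d8 = 809/90
d9 = -8/45
d10 = 809/360
endpoint = (5/3, -14/3)

Apply edit: d3 := 14/3
  d5 = d3/3 - d4 = -2/45
  d6 = d2 - d3 = -5/3
  d7 = d2/3 = 1
  d8 = d5/4 + d2*3 = 809/90
  d9 = d5*4 = -8/45
  d10 = d8/4 = 809/360
Walk from origin (0, 0):
  seg 1: down by d3 = 14/3 → (0, -14/3)
  seg 2: up by d2 = 3 → (0, -5/3)
  seg 3: left by d6 = -5/3 → (5/3, -5/3)
  seg 4: left by d2 = 3 → (-4/3, -5/3)
  seg 5: down by d2 = 3 → (-4/3, -14/3)
  seg 6: right by d2 = 3 → (5/3, -14/3)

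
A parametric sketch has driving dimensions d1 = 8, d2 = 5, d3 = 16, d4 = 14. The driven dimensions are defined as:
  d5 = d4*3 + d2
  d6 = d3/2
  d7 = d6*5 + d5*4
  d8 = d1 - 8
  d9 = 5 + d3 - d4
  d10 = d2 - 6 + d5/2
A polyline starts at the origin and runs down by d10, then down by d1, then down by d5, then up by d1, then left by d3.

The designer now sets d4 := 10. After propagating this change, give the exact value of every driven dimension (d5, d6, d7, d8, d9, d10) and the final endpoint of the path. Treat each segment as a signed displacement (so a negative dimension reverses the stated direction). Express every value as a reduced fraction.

Apply edit: d4 := 10
  d5 = d4*3 + d2 = 35
  d6 = d3/2 = 8
  d7 = d6*5 + d5*4 = 180
  d8 = d1 - 8 = 0
  d9 = 5 + d3 - d4 = 11
  d10 = d2 - 6 + d5/2 = 33/2
Walk from origin (0, 0):
  seg 1: down by d10 = 33/2 → (0, -33/2)
  seg 2: down by d1 = 8 → (0, -49/2)
  seg 3: down by d5 = 35 → (0, -119/2)
  seg 4: up by d1 = 8 → (0, -103/2)
  seg 5: left by d3 = 16 → (-16, -103/2)

d5 = 35
d6 = 8
d7 = 180
d8 = 0
d9 = 11
d10 = 33/2
endpoint = (-16, -103/2)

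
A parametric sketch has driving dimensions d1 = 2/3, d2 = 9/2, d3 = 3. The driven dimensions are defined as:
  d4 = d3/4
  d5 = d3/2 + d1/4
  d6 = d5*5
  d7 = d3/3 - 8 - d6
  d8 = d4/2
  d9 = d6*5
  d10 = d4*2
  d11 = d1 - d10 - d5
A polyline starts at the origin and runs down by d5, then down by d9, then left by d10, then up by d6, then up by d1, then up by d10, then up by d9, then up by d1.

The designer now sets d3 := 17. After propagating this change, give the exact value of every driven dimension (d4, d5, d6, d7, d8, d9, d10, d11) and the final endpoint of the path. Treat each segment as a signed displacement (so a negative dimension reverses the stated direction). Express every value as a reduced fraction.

Apply edit: d3 := 17
  d4 = d3/4 = 17/4
  d5 = d3/2 + d1/4 = 26/3
  d6 = d5*5 = 130/3
  d7 = d3/3 - 8 - d6 = -137/3
  d8 = d4/2 = 17/8
  d9 = d6*5 = 650/3
  d10 = d4*2 = 17/2
  d11 = d1 - d10 - d5 = -33/2
Walk from origin (0, 0):
  seg 1: down by d5 = 26/3 → (0, -26/3)
  seg 2: down by d9 = 650/3 → (0, -676/3)
  seg 3: left by d10 = 17/2 → (-17/2, -676/3)
  seg 4: up by d6 = 130/3 → (-17/2, -182)
  seg 5: up by d1 = 2/3 → (-17/2, -544/3)
  seg 6: up by d10 = 17/2 → (-17/2, -1037/6)
  seg 7: up by d9 = 650/3 → (-17/2, 263/6)
  seg 8: up by d1 = 2/3 → (-17/2, 89/2)

d4 = 17/4
d5 = 26/3
d6 = 130/3
d7 = -137/3
d8 = 17/8
d9 = 650/3
d10 = 17/2
d11 = -33/2
endpoint = (-17/2, 89/2)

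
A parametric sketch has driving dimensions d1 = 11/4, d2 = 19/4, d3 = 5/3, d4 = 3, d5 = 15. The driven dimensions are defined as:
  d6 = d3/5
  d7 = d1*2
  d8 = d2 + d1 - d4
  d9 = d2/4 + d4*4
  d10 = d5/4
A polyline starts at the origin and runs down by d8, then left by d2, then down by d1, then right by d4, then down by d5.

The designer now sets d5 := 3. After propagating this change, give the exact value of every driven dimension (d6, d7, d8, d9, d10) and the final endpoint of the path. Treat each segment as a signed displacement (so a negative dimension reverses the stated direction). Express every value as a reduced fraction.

d6 = 1/3
d7 = 11/2
d8 = 9/2
d9 = 211/16
d10 = 3/4
endpoint = (-7/4, -41/4)

Apply edit: d5 := 3
  d6 = d3/5 = 1/3
  d7 = d1*2 = 11/2
  d8 = d2 + d1 - d4 = 9/2
  d9 = d2/4 + d4*4 = 211/16
  d10 = d5/4 = 3/4
Walk from origin (0, 0):
  seg 1: down by d8 = 9/2 → (0, -9/2)
  seg 2: left by d2 = 19/4 → (-19/4, -9/2)
  seg 3: down by d1 = 11/4 → (-19/4, -29/4)
  seg 4: right by d4 = 3 → (-7/4, -29/4)
  seg 5: down by d5 = 3 → (-7/4, -41/4)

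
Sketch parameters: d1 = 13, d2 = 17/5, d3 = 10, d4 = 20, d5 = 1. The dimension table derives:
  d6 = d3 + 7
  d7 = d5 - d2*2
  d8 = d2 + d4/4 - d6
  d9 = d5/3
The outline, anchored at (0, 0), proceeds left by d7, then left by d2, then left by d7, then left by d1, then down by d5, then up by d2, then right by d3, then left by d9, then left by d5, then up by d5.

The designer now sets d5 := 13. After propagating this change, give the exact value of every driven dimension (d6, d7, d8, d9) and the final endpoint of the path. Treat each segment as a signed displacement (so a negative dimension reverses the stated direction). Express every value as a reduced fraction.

d6 = 17
d7 = 31/5
d8 = -43/5
d9 = 13/3
endpoint = (-542/15, 17/5)

Apply edit: d5 := 13
  d6 = d3 + 7 = 17
  d7 = d5 - d2*2 = 31/5
  d8 = d2 + d4/4 - d6 = -43/5
  d9 = d5/3 = 13/3
Walk from origin (0, 0):
  seg 1: left by d7 = 31/5 → (-31/5, 0)
  seg 2: left by d2 = 17/5 → (-48/5, 0)
  seg 3: left by d7 = 31/5 → (-79/5, 0)
  seg 4: left by d1 = 13 → (-144/5, 0)
  seg 5: down by d5 = 13 → (-144/5, -13)
  seg 6: up by d2 = 17/5 → (-144/5, -48/5)
  seg 7: right by d3 = 10 → (-94/5, -48/5)
  seg 8: left by d9 = 13/3 → (-347/15, -48/5)
  seg 9: left by d5 = 13 → (-542/15, -48/5)
  seg 10: up by d5 = 13 → (-542/15, 17/5)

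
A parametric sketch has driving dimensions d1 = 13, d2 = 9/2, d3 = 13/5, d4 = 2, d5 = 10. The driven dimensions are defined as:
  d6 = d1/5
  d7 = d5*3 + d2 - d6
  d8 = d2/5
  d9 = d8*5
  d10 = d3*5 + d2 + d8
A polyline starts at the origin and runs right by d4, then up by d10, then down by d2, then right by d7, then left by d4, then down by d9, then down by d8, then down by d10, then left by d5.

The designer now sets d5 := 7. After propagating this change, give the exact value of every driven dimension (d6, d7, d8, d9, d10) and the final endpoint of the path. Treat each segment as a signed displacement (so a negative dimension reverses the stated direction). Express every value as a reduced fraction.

Apply edit: d5 := 7
  d6 = d1/5 = 13/5
  d7 = d5*3 + d2 - d6 = 229/10
  d8 = d2/5 = 9/10
  d9 = d8*5 = 9/2
  d10 = d3*5 + d2 + d8 = 92/5
Walk from origin (0, 0):
  seg 1: right by d4 = 2 → (2, 0)
  seg 2: up by d10 = 92/5 → (2, 92/5)
  seg 3: down by d2 = 9/2 → (2, 139/10)
  seg 4: right by d7 = 229/10 → (249/10, 139/10)
  seg 5: left by d4 = 2 → (229/10, 139/10)
  seg 6: down by d9 = 9/2 → (229/10, 47/5)
  seg 7: down by d8 = 9/10 → (229/10, 17/2)
  seg 8: down by d10 = 92/5 → (229/10, -99/10)
  seg 9: left by d5 = 7 → (159/10, -99/10)

d6 = 13/5
d7 = 229/10
d8 = 9/10
d9 = 9/2
d10 = 92/5
endpoint = (159/10, -99/10)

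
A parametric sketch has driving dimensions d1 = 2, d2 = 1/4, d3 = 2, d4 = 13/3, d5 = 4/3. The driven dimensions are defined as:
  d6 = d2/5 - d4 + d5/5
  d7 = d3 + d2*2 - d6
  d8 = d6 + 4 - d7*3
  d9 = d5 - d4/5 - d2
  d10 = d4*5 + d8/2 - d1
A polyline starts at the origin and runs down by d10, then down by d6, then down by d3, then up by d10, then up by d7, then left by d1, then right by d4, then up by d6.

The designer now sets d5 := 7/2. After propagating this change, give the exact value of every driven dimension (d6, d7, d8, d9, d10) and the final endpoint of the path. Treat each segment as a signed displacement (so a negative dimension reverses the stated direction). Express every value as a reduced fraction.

Apply edit: d5 := 7/2
  d6 = d2/5 - d4 + d5/5 = -43/12
  d7 = d3 + d2*2 - d6 = 73/12
  d8 = d6 + 4 - d7*3 = -107/6
  d9 = d5 - d4/5 - d2 = 143/60
  d10 = d4*5 + d8/2 - d1 = 43/4
Walk from origin (0, 0):
  seg 1: down by d10 = 43/4 → (0, -43/4)
  seg 2: down by d6 = -43/12 → (0, -43/6)
  seg 3: down by d3 = 2 → (0, -55/6)
  seg 4: up by d10 = 43/4 → (0, 19/12)
  seg 5: up by d7 = 73/12 → (0, 23/3)
  seg 6: left by d1 = 2 → (-2, 23/3)
  seg 7: right by d4 = 13/3 → (7/3, 23/3)
  seg 8: up by d6 = -43/12 → (7/3, 49/12)

d6 = -43/12
d7 = 73/12
d8 = -107/6
d9 = 143/60
d10 = 43/4
endpoint = (7/3, 49/12)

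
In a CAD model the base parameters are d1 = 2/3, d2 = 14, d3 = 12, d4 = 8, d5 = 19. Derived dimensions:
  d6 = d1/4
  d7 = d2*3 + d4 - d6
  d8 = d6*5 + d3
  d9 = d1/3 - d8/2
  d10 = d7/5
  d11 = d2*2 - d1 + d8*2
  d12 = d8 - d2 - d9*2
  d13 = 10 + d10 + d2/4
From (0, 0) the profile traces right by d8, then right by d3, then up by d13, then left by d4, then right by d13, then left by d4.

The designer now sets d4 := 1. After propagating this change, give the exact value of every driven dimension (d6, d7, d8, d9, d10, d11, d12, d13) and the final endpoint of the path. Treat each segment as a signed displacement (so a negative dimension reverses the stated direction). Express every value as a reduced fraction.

Apply edit: d4 := 1
  d6 = d1/4 = 1/6
  d7 = d2*3 + d4 - d6 = 257/6
  d8 = d6*5 + d3 = 77/6
  d9 = d1/3 - d8/2 = -223/36
  d10 = d7/5 = 257/30
  d11 = d2*2 - d1 + d8*2 = 53
  d12 = d8 - d2 - d9*2 = 101/9
  d13 = 10 + d10 + d2/4 = 331/15
Walk from origin (0, 0):
  seg 1: right by d8 = 77/6 → (77/6, 0)
  seg 2: right by d3 = 12 → (149/6, 0)
  seg 3: up by d13 = 331/15 → (149/6, 331/15)
  seg 4: left by d4 = 1 → (143/6, 331/15)
  seg 5: right by d13 = 331/15 → (459/10, 331/15)
  seg 6: left by d4 = 1 → (449/10, 331/15)

d6 = 1/6
d7 = 257/6
d8 = 77/6
d9 = -223/36
d10 = 257/30
d11 = 53
d12 = 101/9
d13 = 331/15
endpoint = (449/10, 331/15)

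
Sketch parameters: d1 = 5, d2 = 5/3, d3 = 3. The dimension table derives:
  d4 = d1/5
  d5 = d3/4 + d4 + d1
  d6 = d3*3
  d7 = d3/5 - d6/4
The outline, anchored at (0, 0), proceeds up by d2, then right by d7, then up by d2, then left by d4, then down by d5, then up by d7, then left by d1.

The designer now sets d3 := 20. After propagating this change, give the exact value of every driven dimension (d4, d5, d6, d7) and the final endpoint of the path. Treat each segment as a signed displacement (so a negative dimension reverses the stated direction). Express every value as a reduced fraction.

Apply edit: d3 := 20
  d4 = d1/5 = 1
  d5 = d3/4 + d4 + d1 = 11
  d6 = d3*3 = 60
  d7 = d3/5 - d6/4 = -11
Walk from origin (0, 0):
  seg 1: up by d2 = 5/3 → (0, 5/3)
  seg 2: right by d7 = -11 → (-11, 5/3)
  seg 3: up by d2 = 5/3 → (-11, 10/3)
  seg 4: left by d4 = 1 → (-12, 10/3)
  seg 5: down by d5 = 11 → (-12, -23/3)
  seg 6: up by d7 = -11 → (-12, -56/3)
  seg 7: left by d1 = 5 → (-17, -56/3)

d4 = 1
d5 = 11
d6 = 60
d7 = -11
endpoint = (-17, -56/3)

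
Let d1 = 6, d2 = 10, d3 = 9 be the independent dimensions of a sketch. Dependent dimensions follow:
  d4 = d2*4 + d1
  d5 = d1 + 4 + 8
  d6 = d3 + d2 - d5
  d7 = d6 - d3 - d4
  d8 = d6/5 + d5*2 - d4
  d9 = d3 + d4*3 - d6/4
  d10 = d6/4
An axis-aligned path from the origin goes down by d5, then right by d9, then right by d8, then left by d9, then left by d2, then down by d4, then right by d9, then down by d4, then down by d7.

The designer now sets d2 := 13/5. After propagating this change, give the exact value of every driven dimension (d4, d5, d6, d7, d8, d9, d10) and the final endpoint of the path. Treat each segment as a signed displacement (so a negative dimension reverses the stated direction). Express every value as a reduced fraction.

Apply edit: d2 := 13/5
  d4 = d2*4 + d1 = 82/5
  d5 = d1 + 4 + 8 = 18
  d6 = d3 + d2 - d5 = -32/5
  d7 = d6 - d3 - d4 = -159/5
  d8 = d6/5 + d5*2 - d4 = 458/25
  d9 = d3 + d4*3 - d6/4 = 299/5
  d10 = d6/4 = -8/5
Walk from origin (0, 0):
  seg 1: down by d5 = 18 → (0, -18)
  seg 2: right by d9 = 299/5 → (299/5, -18)
  seg 3: right by d8 = 458/25 → (1953/25, -18)
  seg 4: left by d9 = 299/5 → (458/25, -18)
  seg 5: left by d2 = 13/5 → (393/25, -18)
  seg 6: down by d4 = 82/5 → (393/25, -172/5)
  seg 7: right by d9 = 299/5 → (1888/25, -172/5)
  seg 8: down by d4 = 82/5 → (1888/25, -254/5)
  seg 9: down by d7 = -159/5 → (1888/25, -19)

d4 = 82/5
d5 = 18
d6 = -32/5
d7 = -159/5
d8 = 458/25
d9 = 299/5
d10 = -8/5
endpoint = (1888/25, -19)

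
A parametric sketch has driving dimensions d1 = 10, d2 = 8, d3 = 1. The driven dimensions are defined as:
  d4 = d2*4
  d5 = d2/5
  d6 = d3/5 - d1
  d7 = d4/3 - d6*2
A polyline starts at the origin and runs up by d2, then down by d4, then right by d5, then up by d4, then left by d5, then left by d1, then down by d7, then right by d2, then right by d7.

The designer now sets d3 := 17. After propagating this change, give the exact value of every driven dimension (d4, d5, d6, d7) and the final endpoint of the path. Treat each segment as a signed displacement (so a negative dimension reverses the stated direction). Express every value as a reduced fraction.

Apply edit: d3 := 17
  d4 = d2*4 = 32
  d5 = d2/5 = 8/5
  d6 = d3/5 - d1 = -33/5
  d7 = d4/3 - d6*2 = 358/15
Walk from origin (0, 0):
  seg 1: up by d2 = 8 → (0, 8)
  seg 2: down by d4 = 32 → (0, -24)
  seg 3: right by d5 = 8/5 → (8/5, -24)
  seg 4: up by d4 = 32 → (8/5, 8)
  seg 5: left by d5 = 8/5 → (0, 8)
  seg 6: left by d1 = 10 → (-10, 8)
  seg 7: down by d7 = 358/15 → (-10, -238/15)
  seg 8: right by d2 = 8 → (-2, -238/15)
  seg 9: right by d7 = 358/15 → (328/15, -238/15)

d4 = 32
d5 = 8/5
d6 = -33/5
d7 = 358/15
endpoint = (328/15, -238/15)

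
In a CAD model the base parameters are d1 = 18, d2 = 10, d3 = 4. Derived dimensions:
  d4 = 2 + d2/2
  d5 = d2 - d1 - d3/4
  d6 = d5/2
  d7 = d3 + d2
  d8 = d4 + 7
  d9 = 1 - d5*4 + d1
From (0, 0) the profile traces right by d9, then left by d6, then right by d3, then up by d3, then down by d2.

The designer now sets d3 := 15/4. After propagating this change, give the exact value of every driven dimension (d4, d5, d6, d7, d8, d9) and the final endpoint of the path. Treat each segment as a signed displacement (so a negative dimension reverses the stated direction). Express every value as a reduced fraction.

d4 = 7
d5 = -143/16
d6 = -143/32
d7 = 55/4
d8 = 14
d9 = 219/4
endpoint = (2015/32, -25/4)

Apply edit: d3 := 15/4
  d4 = 2 + d2/2 = 7
  d5 = d2 - d1 - d3/4 = -143/16
  d6 = d5/2 = -143/32
  d7 = d3 + d2 = 55/4
  d8 = d4 + 7 = 14
  d9 = 1 - d5*4 + d1 = 219/4
Walk from origin (0, 0):
  seg 1: right by d9 = 219/4 → (219/4, 0)
  seg 2: left by d6 = -143/32 → (1895/32, 0)
  seg 3: right by d3 = 15/4 → (2015/32, 0)
  seg 4: up by d3 = 15/4 → (2015/32, 15/4)
  seg 5: down by d2 = 10 → (2015/32, -25/4)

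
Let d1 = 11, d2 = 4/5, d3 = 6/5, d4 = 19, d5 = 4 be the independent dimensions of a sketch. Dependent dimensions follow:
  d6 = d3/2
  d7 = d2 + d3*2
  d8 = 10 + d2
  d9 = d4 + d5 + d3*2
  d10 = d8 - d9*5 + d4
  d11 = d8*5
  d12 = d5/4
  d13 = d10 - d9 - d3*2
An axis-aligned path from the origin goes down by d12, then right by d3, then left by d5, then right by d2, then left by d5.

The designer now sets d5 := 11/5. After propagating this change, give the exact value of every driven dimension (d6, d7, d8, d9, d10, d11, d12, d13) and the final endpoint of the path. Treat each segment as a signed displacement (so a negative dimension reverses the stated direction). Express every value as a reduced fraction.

Apply edit: d5 := 11/5
  d6 = d3/2 = 3/5
  d7 = d2 + d3*2 = 16/5
  d8 = 10 + d2 = 54/5
  d9 = d4 + d5 + d3*2 = 118/5
  d10 = d8 - d9*5 + d4 = -441/5
  d11 = d8*5 = 54
  d12 = d5/4 = 11/20
  d13 = d10 - d9 - d3*2 = -571/5
Walk from origin (0, 0):
  seg 1: down by d12 = 11/20 → (0, -11/20)
  seg 2: right by d3 = 6/5 → (6/5, -11/20)
  seg 3: left by d5 = 11/5 → (-1, -11/20)
  seg 4: right by d2 = 4/5 → (-1/5, -11/20)
  seg 5: left by d5 = 11/5 → (-12/5, -11/20)

d6 = 3/5
d7 = 16/5
d8 = 54/5
d9 = 118/5
d10 = -441/5
d11 = 54
d12 = 11/20
d13 = -571/5
endpoint = (-12/5, -11/20)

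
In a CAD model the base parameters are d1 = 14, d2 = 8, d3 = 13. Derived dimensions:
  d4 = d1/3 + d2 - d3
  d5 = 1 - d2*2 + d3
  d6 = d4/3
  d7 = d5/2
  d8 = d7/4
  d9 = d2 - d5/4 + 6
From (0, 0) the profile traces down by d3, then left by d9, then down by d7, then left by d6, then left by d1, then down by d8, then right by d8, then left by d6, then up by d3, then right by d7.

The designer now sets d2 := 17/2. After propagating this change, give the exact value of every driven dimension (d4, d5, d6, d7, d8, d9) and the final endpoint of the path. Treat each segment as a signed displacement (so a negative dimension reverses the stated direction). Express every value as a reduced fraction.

d4 = 1/6
d5 = -3
d6 = 1/18
d7 = -3/2
d8 = -3/8
d9 = 61/4
endpoint = (-2249/72, 15/8)

Apply edit: d2 := 17/2
  d4 = d1/3 + d2 - d3 = 1/6
  d5 = 1 - d2*2 + d3 = -3
  d6 = d4/3 = 1/18
  d7 = d5/2 = -3/2
  d8 = d7/4 = -3/8
  d9 = d2 - d5/4 + 6 = 61/4
Walk from origin (0, 0):
  seg 1: down by d3 = 13 → (0, -13)
  seg 2: left by d9 = 61/4 → (-61/4, -13)
  seg 3: down by d7 = -3/2 → (-61/4, -23/2)
  seg 4: left by d6 = 1/18 → (-551/36, -23/2)
  seg 5: left by d1 = 14 → (-1055/36, -23/2)
  seg 6: down by d8 = -3/8 → (-1055/36, -89/8)
  seg 7: right by d8 = -3/8 → (-2137/72, -89/8)
  seg 8: left by d6 = 1/18 → (-2141/72, -89/8)
  seg 9: up by d3 = 13 → (-2141/72, 15/8)
  seg 10: right by d7 = -3/2 → (-2249/72, 15/8)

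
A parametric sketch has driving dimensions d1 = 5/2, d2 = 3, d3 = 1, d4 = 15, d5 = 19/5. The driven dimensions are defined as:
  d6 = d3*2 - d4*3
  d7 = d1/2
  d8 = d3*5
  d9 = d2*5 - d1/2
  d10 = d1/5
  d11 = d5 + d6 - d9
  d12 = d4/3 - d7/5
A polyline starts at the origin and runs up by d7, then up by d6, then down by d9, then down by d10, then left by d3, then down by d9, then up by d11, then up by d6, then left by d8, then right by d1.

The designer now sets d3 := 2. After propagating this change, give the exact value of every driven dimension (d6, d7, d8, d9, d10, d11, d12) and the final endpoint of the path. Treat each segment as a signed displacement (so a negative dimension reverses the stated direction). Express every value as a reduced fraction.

Apply edit: d3 := 2
  d6 = d3*2 - d4*3 = -41
  d7 = d1/2 = 5/4
  d8 = d3*5 = 10
  d9 = d2*5 - d1/2 = 55/4
  d10 = d1/5 = 1/2
  d11 = d5 + d6 - d9 = -1019/20
  d12 = d4/3 - d7/5 = 19/4
Walk from origin (0, 0):
  seg 1: up by d7 = 5/4 → (0, 5/4)
  seg 2: up by d6 = -41 → (0, -159/4)
  seg 3: down by d9 = 55/4 → (0, -107/2)
  seg 4: down by d10 = 1/2 → (0, -54)
  seg 5: left by d3 = 2 → (-2, -54)
  seg 6: down by d9 = 55/4 → (-2, -271/4)
  seg 7: up by d11 = -1019/20 → (-2, -1187/10)
  seg 8: up by d6 = -41 → (-2, -1597/10)
  seg 9: left by d8 = 10 → (-12, -1597/10)
  seg 10: right by d1 = 5/2 → (-19/2, -1597/10)

d6 = -41
d7 = 5/4
d8 = 10
d9 = 55/4
d10 = 1/2
d11 = -1019/20
d12 = 19/4
endpoint = (-19/2, -1597/10)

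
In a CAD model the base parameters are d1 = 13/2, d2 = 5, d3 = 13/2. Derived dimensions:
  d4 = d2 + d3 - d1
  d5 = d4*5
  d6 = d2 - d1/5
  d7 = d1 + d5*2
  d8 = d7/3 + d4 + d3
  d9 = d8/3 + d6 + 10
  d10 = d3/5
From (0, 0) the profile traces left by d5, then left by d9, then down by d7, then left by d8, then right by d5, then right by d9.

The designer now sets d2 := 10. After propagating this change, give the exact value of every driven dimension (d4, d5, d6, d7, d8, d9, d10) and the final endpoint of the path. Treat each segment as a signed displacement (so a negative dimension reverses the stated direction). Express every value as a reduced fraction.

Apply edit: d2 := 10
  d4 = d2 + d3 - d1 = 10
  d5 = d4*5 = 50
  d6 = d2 - d1/5 = 87/10
  d7 = d1 + d5*2 = 213/2
  d8 = d7/3 + d4 + d3 = 52
  d9 = d8/3 + d6 + 10 = 1081/30
  d10 = d3/5 = 13/10
Walk from origin (0, 0):
  seg 1: left by d5 = 50 → (-50, 0)
  seg 2: left by d9 = 1081/30 → (-2581/30, 0)
  seg 3: down by d7 = 213/2 → (-2581/30, -213/2)
  seg 4: left by d8 = 52 → (-4141/30, -213/2)
  seg 5: right by d5 = 50 → (-2641/30, -213/2)
  seg 6: right by d9 = 1081/30 → (-52, -213/2)

d4 = 10
d5 = 50
d6 = 87/10
d7 = 213/2
d8 = 52
d9 = 1081/30
d10 = 13/10
endpoint = (-52, -213/2)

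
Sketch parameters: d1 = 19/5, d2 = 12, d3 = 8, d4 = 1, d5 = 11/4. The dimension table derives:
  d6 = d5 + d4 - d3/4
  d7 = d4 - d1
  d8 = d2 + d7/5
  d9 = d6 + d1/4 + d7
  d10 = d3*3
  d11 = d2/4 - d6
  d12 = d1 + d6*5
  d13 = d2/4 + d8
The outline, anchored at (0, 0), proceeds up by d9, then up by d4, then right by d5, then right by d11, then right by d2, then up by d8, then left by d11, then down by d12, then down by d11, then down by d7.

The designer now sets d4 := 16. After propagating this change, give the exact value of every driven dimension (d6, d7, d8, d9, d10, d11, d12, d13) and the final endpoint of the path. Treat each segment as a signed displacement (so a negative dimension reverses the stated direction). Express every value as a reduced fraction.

d6 = 67/4
d7 = 61/5
d8 = 361/25
d9 = 299/10
d10 = 24
d11 = -55/4
d12 = 1751/20
d13 = 436/25
endpoint = (59/4, -1283/50)

Apply edit: d4 := 16
  d6 = d5 + d4 - d3/4 = 67/4
  d7 = d4 - d1 = 61/5
  d8 = d2 + d7/5 = 361/25
  d9 = d6 + d1/4 + d7 = 299/10
  d10 = d3*3 = 24
  d11 = d2/4 - d6 = -55/4
  d12 = d1 + d6*5 = 1751/20
  d13 = d2/4 + d8 = 436/25
Walk from origin (0, 0):
  seg 1: up by d9 = 299/10 → (0, 299/10)
  seg 2: up by d4 = 16 → (0, 459/10)
  seg 3: right by d5 = 11/4 → (11/4, 459/10)
  seg 4: right by d11 = -55/4 → (-11, 459/10)
  seg 5: right by d2 = 12 → (1, 459/10)
  seg 6: up by d8 = 361/25 → (1, 3017/50)
  seg 7: left by d11 = -55/4 → (59/4, 3017/50)
  seg 8: down by d12 = 1751/20 → (59/4, -2721/100)
  seg 9: down by d11 = -55/4 → (59/4, -673/50)
  seg 10: down by d7 = 61/5 → (59/4, -1283/50)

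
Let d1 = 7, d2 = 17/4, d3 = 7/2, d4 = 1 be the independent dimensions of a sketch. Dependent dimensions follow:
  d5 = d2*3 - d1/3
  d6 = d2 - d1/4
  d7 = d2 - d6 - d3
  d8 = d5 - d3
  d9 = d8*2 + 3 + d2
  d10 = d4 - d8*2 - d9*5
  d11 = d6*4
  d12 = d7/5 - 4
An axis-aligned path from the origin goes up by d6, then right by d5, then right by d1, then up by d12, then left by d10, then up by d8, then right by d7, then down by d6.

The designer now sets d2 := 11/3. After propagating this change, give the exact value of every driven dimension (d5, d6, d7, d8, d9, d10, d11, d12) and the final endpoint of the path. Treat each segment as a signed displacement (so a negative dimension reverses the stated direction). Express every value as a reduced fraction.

Apply edit: d2 := 11/3
  d5 = d2*3 - d1/3 = 26/3
  d6 = d2 - d1/4 = 23/12
  d7 = d2 - d6 - d3 = -7/4
  d8 = d5 - d3 = 31/6
  d9 = d8*2 + 3 + d2 = 17
  d10 = d4 - d8*2 - d9*5 = -283/3
  d11 = d6*4 = 23/3
  d12 = d7/5 - 4 = -87/20
Walk from origin (0, 0):
  seg 1: up by d6 = 23/12 → (0, 23/12)
  seg 2: right by d5 = 26/3 → (26/3, 23/12)
  seg 3: right by d1 = 7 → (47/3, 23/12)
  seg 4: up by d12 = -87/20 → (47/3, -73/30)
  seg 5: left by d10 = -283/3 → (110, -73/30)
  seg 6: up by d8 = 31/6 → (110, 41/15)
  seg 7: right by d7 = -7/4 → (433/4, 41/15)
  seg 8: down by d6 = 23/12 → (433/4, 49/60)

d5 = 26/3
d6 = 23/12
d7 = -7/4
d8 = 31/6
d9 = 17
d10 = -283/3
d11 = 23/3
d12 = -87/20
endpoint = (433/4, 49/60)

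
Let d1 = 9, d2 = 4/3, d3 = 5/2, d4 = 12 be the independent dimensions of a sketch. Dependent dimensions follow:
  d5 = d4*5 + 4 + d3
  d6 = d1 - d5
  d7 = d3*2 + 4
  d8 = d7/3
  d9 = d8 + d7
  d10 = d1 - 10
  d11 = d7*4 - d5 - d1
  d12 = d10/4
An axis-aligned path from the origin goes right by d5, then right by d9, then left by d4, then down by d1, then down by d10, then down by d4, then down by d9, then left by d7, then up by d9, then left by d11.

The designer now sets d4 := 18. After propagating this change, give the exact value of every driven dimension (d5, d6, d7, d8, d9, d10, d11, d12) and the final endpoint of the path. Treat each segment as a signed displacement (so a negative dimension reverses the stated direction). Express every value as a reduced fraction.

Apply edit: d4 := 18
  d5 = d4*5 + 4 + d3 = 193/2
  d6 = d1 - d5 = -175/2
  d7 = d3*2 + 4 = 9
  d8 = d7/3 = 3
  d9 = d8 + d7 = 12
  d10 = d1 - 10 = -1
  d11 = d7*4 - d5 - d1 = -139/2
  d12 = d10/4 = -1/4
Walk from origin (0, 0):
  seg 1: right by d5 = 193/2 → (193/2, 0)
  seg 2: right by d9 = 12 → (217/2, 0)
  seg 3: left by d4 = 18 → (181/2, 0)
  seg 4: down by d1 = 9 → (181/2, -9)
  seg 5: down by d10 = -1 → (181/2, -8)
  seg 6: down by d4 = 18 → (181/2, -26)
  seg 7: down by d9 = 12 → (181/2, -38)
  seg 8: left by d7 = 9 → (163/2, -38)
  seg 9: up by d9 = 12 → (163/2, -26)
  seg 10: left by d11 = -139/2 → (151, -26)

d5 = 193/2
d6 = -175/2
d7 = 9
d8 = 3
d9 = 12
d10 = -1
d11 = -139/2
d12 = -1/4
endpoint = (151, -26)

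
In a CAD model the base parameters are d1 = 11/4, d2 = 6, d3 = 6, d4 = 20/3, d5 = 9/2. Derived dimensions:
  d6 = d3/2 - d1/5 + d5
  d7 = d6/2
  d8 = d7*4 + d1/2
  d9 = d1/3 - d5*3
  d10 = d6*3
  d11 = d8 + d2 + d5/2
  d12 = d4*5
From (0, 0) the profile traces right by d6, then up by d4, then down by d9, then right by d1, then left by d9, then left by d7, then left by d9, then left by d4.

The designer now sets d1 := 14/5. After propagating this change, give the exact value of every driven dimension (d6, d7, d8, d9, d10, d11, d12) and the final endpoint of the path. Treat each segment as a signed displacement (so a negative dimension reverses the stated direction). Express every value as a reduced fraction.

d6 = 347/50
d7 = 347/100
d8 = 382/25
d9 = -377/30
d10 = 1041/50
d11 = 2353/100
d12 = 100/3
endpoint = (7421/300, 577/30)

Apply edit: d1 := 14/5
  d6 = d3/2 - d1/5 + d5 = 347/50
  d7 = d6/2 = 347/100
  d8 = d7*4 + d1/2 = 382/25
  d9 = d1/3 - d5*3 = -377/30
  d10 = d6*3 = 1041/50
  d11 = d8 + d2 + d5/2 = 2353/100
  d12 = d4*5 = 100/3
Walk from origin (0, 0):
  seg 1: right by d6 = 347/50 → (347/50, 0)
  seg 2: up by d4 = 20/3 → (347/50, 20/3)
  seg 3: down by d9 = -377/30 → (347/50, 577/30)
  seg 4: right by d1 = 14/5 → (487/50, 577/30)
  seg 5: left by d9 = -377/30 → (1673/75, 577/30)
  seg 6: left by d7 = 347/100 → (5651/300, 577/30)
  seg 7: left by d9 = -377/30 → (9421/300, 577/30)
  seg 8: left by d4 = 20/3 → (7421/300, 577/30)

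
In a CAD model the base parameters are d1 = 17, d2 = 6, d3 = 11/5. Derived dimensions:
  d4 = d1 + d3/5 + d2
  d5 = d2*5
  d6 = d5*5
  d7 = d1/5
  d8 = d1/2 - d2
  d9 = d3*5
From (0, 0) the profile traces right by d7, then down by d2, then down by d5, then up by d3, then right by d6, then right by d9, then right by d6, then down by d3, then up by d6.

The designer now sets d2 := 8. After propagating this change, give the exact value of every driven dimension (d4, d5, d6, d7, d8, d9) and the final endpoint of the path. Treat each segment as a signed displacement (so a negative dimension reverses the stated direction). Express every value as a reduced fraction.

Apply edit: d2 := 8
  d4 = d1 + d3/5 + d2 = 636/25
  d5 = d2*5 = 40
  d6 = d5*5 = 200
  d7 = d1/5 = 17/5
  d8 = d1/2 - d2 = 1/2
  d9 = d3*5 = 11
Walk from origin (0, 0):
  seg 1: right by d7 = 17/5 → (17/5, 0)
  seg 2: down by d2 = 8 → (17/5, -8)
  seg 3: down by d5 = 40 → (17/5, -48)
  seg 4: up by d3 = 11/5 → (17/5, -229/5)
  seg 5: right by d6 = 200 → (1017/5, -229/5)
  seg 6: right by d9 = 11 → (1072/5, -229/5)
  seg 7: right by d6 = 200 → (2072/5, -229/5)
  seg 8: down by d3 = 11/5 → (2072/5, -48)
  seg 9: up by d6 = 200 → (2072/5, 152)

d4 = 636/25
d5 = 40
d6 = 200
d7 = 17/5
d8 = 1/2
d9 = 11
endpoint = (2072/5, 152)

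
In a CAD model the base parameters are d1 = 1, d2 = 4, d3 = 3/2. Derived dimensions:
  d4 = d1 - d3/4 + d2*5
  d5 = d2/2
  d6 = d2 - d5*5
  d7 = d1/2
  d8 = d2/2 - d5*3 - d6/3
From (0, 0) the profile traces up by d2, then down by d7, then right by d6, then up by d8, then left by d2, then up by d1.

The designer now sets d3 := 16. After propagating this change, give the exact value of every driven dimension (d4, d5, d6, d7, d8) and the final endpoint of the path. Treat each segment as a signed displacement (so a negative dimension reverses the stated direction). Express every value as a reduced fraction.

d4 = 17
d5 = 2
d6 = -6
d7 = 1/2
d8 = -2
endpoint = (-10, 5/2)

Apply edit: d3 := 16
  d4 = d1 - d3/4 + d2*5 = 17
  d5 = d2/2 = 2
  d6 = d2 - d5*5 = -6
  d7 = d1/2 = 1/2
  d8 = d2/2 - d5*3 - d6/3 = -2
Walk from origin (0, 0):
  seg 1: up by d2 = 4 → (0, 4)
  seg 2: down by d7 = 1/2 → (0, 7/2)
  seg 3: right by d6 = -6 → (-6, 7/2)
  seg 4: up by d8 = -2 → (-6, 3/2)
  seg 5: left by d2 = 4 → (-10, 3/2)
  seg 6: up by d1 = 1 → (-10, 5/2)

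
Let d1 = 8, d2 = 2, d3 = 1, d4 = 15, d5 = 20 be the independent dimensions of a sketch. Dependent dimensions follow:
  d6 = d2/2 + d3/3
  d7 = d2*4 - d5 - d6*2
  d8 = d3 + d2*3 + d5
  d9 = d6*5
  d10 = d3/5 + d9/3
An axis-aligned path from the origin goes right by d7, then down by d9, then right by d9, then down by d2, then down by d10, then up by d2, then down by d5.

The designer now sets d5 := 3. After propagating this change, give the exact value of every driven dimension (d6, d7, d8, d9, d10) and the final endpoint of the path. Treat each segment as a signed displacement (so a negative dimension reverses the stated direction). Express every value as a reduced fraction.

Apply edit: d5 := 3
  d6 = d2/2 + d3/3 = 4/3
  d7 = d2*4 - d5 - d6*2 = 7/3
  d8 = d3 + d2*3 + d5 = 10
  d9 = d6*5 = 20/3
  d10 = d3/5 + d9/3 = 109/45
Walk from origin (0, 0):
  seg 1: right by d7 = 7/3 → (7/3, 0)
  seg 2: down by d9 = 20/3 → (7/3, -20/3)
  seg 3: right by d9 = 20/3 → (9, -20/3)
  seg 4: down by d2 = 2 → (9, -26/3)
  seg 5: down by d10 = 109/45 → (9, -499/45)
  seg 6: up by d2 = 2 → (9, -409/45)
  seg 7: down by d5 = 3 → (9, -544/45)

d6 = 4/3
d7 = 7/3
d8 = 10
d9 = 20/3
d10 = 109/45
endpoint = (9, -544/45)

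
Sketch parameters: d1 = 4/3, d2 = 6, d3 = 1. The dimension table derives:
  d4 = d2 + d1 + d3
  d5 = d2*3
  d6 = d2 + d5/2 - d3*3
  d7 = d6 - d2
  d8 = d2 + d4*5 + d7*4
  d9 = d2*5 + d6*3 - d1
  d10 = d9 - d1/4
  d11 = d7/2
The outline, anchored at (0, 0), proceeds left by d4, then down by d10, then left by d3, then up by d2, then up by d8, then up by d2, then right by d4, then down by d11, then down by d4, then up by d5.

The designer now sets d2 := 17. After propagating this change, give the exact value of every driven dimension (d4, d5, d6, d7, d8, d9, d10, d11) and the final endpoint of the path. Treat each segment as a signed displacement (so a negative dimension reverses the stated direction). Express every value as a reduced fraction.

d4 = 58/3
d5 = 51
d6 = 79/2
d7 = 45/2
d8 = 611/3
d9 = 1213/6
d10 = 1211/6
d11 = 45/4
endpoint = (-1, 225/4)

Apply edit: d2 := 17
  d4 = d2 + d1 + d3 = 58/3
  d5 = d2*3 = 51
  d6 = d2 + d5/2 - d3*3 = 79/2
  d7 = d6 - d2 = 45/2
  d8 = d2 + d4*5 + d7*4 = 611/3
  d9 = d2*5 + d6*3 - d1 = 1213/6
  d10 = d9 - d1/4 = 1211/6
  d11 = d7/2 = 45/4
Walk from origin (0, 0):
  seg 1: left by d4 = 58/3 → (-58/3, 0)
  seg 2: down by d10 = 1211/6 → (-58/3, -1211/6)
  seg 3: left by d3 = 1 → (-61/3, -1211/6)
  seg 4: up by d2 = 17 → (-61/3, -1109/6)
  seg 5: up by d8 = 611/3 → (-61/3, 113/6)
  seg 6: up by d2 = 17 → (-61/3, 215/6)
  seg 7: right by d4 = 58/3 → (-1, 215/6)
  seg 8: down by d11 = 45/4 → (-1, 295/12)
  seg 9: down by d4 = 58/3 → (-1, 21/4)
  seg 10: up by d5 = 51 → (-1, 225/4)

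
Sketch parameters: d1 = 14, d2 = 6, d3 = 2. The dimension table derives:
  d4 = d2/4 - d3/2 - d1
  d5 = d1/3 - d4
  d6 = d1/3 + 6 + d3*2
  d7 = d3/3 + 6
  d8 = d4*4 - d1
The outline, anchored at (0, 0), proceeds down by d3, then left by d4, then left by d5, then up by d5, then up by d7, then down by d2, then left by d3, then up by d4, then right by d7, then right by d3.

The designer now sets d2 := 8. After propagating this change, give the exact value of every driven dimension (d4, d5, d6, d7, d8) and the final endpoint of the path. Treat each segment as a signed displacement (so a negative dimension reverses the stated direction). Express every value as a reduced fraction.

Apply edit: d2 := 8
  d4 = d2/4 - d3/2 - d1 = -13
  d5 = d1/3 - d4 = 53/3
  d6 = d1/3 + 6 + d3*2 = 44/3
  d7 = d3/3 + 6 = 20/3
  d8 = d4*4 - d1 = -66
Walk from origin (0, 0):
  seg 1: down by d3 = 2 → (0, -2)
  seg 2: left by d4 = -13 → (13, -2)
  seg 3: left by d5 = 53/3 → (-14/3, -2)
  seg 4: up by d5 = 53/3 → (-14/3, 47/3)
  seg 5: up by d7 = 20/3 → (-14/3, 67/3)
  seg 6: down by d2 = 8 → (-14/3, 43/3)
  seg 7: left by d3 = 2 → (-20/3, 43/3)
  seg 8: up by d4 = -13 → (-20/3, 4/3)
  seg 9: right by d7 = 20/3 → (0, 4/3)
  seg 10: right by d3 = 2 → (2, 4/3)

d4 = -13
d5 = 53/3
d6 = 44/3
d7 = 20/3
d8 = -66
endpoint = (2, 4/3)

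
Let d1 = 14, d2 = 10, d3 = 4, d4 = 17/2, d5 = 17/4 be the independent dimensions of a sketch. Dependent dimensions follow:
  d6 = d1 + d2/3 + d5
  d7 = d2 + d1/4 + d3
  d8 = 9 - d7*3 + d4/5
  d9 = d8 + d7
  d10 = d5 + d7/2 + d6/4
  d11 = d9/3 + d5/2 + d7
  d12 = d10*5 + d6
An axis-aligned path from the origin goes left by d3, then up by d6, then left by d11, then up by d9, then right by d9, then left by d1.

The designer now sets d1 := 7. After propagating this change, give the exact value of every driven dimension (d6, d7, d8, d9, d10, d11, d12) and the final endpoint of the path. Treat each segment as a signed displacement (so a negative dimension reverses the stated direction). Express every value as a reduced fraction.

d6 = 175/12
d7 = 63/4
d8 = -731/20
d9 = -104/5
d10 = 757/48
d11 = 1313/120
d12 = 1495/16
endpoint = (-5129/120, -373/60)

Apply edit: d1 := 7
  d6 = d1 + d2/3 + d5 = 175/12
  d7 = d2 + d1/4 + d3 = 63/4
  d8 = 9 - d7*3 + d4/5 = -731/20
  d9 = d8 + d7 = -104/5
  d10 = d5 + d7/2 + d6/4 = 757/48
  d11 = d9/3 + d5/2 + d7 = 1313/120
  d12 = d10*5 + d6 = 1495/16
Walk from origin (0, 0):
  seg 1: left by d3 = 4 → (-4, 0)
  seg 2: up by d6 = 175/12 → (-4, 175/12)
  seg 3: left by d11 = 1313/120 → (-1793/120, 175/12)
  seg 4: up by d9 = -104/5 → (-1793/120, -373/60)
  seg 5: right by d9 = -104/5 → (-4289/120, -373/60)
  seg 6: left by d1 = 7 → (-5129/120, -373/60)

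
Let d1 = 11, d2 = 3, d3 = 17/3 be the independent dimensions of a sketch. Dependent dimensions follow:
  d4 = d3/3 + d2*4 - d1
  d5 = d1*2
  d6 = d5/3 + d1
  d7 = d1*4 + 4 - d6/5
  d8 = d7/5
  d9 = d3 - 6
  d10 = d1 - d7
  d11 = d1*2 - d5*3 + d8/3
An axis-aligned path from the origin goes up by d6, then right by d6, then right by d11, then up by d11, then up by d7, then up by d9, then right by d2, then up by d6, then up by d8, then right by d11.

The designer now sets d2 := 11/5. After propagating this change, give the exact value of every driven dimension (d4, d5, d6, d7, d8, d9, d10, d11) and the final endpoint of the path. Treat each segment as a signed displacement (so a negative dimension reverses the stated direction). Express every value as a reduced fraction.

d4 = -14/45
d5 = 22
d6 = 55/3
d7 = 133/3
d8 = 133/15
d9 = -1/3
d10 = -100/3
d11 = -1847/45
endpoint = (-554/9, 2182/45)

Apply edit: d2 := 11/5
  d4 = d3/3 + d2*4 - d1 = -14/45
  d5 = d1*2 = 22
  d6 = d5/3 + d1 = 55/3
  d7 = d1*4 + 4 - d6/5 = 133/3
  d8 = d7/5 = 133/15
  d9 = d3 - 6 = -1/3
  d10 = d1 - d7 = -100/3
  d11 = d1*2 - d5*3 + d8/3 = -1847/45
Walk from origin (0, 0):
  seg 1: up by d6 = 55/3 → (0, 55/3)
  seg 2: right by d6 = 55/3 → (55/3, 55/3)
  seg 3: right by d11 = -1847/45 → (-1022/45, 55/3)
  seg 4: up by d11 = -1847/45 → (-1022/45, -1022/45)
  seg 5: up by d7 = 133/3 → (-1022/45, 973/45)
  seg 6: up by d9 = -1/3 → (-1022/45, 958/45)
  seg 7: right by d2 = 11/5 → (-923/45, 958/45)
  seg 8: up by d6 = 55/3 → (-923/45, 1783/45)
  seg 9: up by d8 = 133/15 → (-923/45, 2182/45)
  seg 10: right by d11 = -1847/45 → (-554/9, 2182/45)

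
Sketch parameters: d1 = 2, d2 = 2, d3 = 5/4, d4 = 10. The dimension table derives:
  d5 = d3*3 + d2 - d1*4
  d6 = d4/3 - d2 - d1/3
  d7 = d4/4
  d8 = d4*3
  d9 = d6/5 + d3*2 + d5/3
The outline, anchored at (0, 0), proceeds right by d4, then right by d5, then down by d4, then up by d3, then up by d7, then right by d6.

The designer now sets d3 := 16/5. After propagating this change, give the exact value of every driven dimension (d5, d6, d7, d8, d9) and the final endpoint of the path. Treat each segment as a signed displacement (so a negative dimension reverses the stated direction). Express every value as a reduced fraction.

Apply edit: d3 := 16/5
  d5 = d3*3 + d2 - d1*4 = 18/5
  d6 = d4/3 - d2 - d1/3 = 2/3
  d7 = d4/4 = 5/2
  d8 = d4*3 = 30
  d9 = d6/5 + d3*2 + d5/3 = 116/15
Walk from origin (0, 0):
  seg 1: right by d4 = 10 → (10, 0)
  seg 2: right by d5 = 18/5 → (68/5, 0)
  seg 3: down by d4 = 10 → (68/5, -10)
  seg 4: up by d3 = 16/5 → (68/5, -34/5)
  seg 5: up by d7 = 5/2 → (68/5, -43/10)
  seg 6: right by d6 = 2/3 → (214/15, -43/10)

d5 = 18/5
d6 = 2/3
d7 = 5/2
d8 = 30
d9 = 116/15
endpoint = (214/15, -43/10)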